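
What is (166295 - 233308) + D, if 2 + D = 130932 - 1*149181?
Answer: -85264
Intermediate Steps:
D = -18251 (D = -2 + (130932 - 1*149181) = -2 + (130932 - 149181) = -2 - 18249 = -18251)
(166295 - 233308) + D = (166295 - 233308) - 18251 = -67013 - 18251 = -85264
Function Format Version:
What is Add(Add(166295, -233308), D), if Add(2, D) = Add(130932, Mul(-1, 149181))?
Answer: -85264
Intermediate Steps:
D = -18251 (D = Add(-2, Add(130932, Mul(-1, 149181))) = Add(-2, Add(130932, -149181)) = Add(-2, -18249) = -18251)
Add(Add(166295, -233308), D) = Add(Add(166295, -233308), -18251) = Add(-67013, -18251) = -85264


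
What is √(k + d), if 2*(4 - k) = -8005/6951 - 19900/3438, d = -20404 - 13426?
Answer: I*√238466509172368414/2655282 ≈ 183.91*I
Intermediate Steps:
d = -33830
k = 59504399/7965846 (k = 4 - (-8005/6951 - 19900/3438)/2 = 4 - (-8005*1/6951 - 19900*1/3438)/2 = 4 - (-8005/6951 - 9950/1719)/2 = 4 - ½*(-27641015/3982923) = 4 + 27641015/7965846 = 59504399/7965846 ≈ 7.4699)
√(k + d) = √(59504399/7965846 - 33830) = √(-269425065781/7965846) = I*√238466509172368414/2655282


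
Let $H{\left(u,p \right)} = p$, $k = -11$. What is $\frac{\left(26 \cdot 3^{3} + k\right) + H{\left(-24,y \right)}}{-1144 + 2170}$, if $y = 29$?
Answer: $\frac{40}{57} \approx 0.70175$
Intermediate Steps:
$\frac{\left(26 \cdot 3^{3} + k\right) + H{\left(-24,y \right)}}{-1144 + 2170} = \frac{\left(26 \cdot 3^{3} - 11\right) + 29}{-1144 + 2170} = \frac{\left(26 \cdot 27 - 11\right) + 29}{1026} = \left(\left(702 - 11\right) + 29\right) \frac{1}{1026} = \left(691 + 29\right) \frac{1}{1026} = 720 \cdot \frac{1}{1026} = \frac{40}{57}$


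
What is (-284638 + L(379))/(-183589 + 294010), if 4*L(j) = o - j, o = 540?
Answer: -1138391/441684 ≈ -2.5774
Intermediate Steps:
L(j) = 135 - j/4 (L(j) = (540 - j)/4 = 135 - j/4)
(-284638 + L(379))/(-183589 + 294010) = (-284638 + (135 - ¼*379))/(-183589 + 294010) = (-284638 + (135 - 379/4))/110421 = (-284638 + 161/4)*(1/110421) = -1138391/4*1/110421 = -1138391/441684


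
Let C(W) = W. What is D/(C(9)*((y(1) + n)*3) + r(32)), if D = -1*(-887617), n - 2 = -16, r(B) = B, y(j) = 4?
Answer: -887617/238 ≈ -3729.5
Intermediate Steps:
n = -14 (n = 2 - 16 = -14)
D = 887617
D/(C(9)*((y(1) + n)*3) + r(32)) = 887617/(9*((4 - 14)*3) + 32) = 887617/(9*(-10*3) + 32) = 887617/(9*(-30) + 32) = 887617/(-270 + 32) = 887617/(-238) = 887617*(-1/238) = -887617/238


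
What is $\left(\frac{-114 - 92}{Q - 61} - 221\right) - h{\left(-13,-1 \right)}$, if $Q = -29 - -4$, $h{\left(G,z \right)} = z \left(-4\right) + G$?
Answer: $- \frac{9013}{43} \approx -209.6$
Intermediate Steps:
$h{\left(G,z \right)} = G - 4 z$ ($h{\left(G,z \right)} = - 4 z + G = G - 4 z$)
$Q = -25$ ($Q = -29 + 4 = -25$)
$\left(\frac{-114 - 92}{Q - 61} - 221\right) - h{\left(-13,-1 \right)} = \left(\frac{-114 - 92}{-25 - 61} - 221\right) - \left(-13 - -4\right) = \left(- \frac{206}{-86} - 221\right) - \left(-13 + 4\right) = \left(\left(-206\right) \left(- \frac{1}{86}\right) - 221\right) - -9 = \left(\frac{103}{43} - 221\right) + 9 = - \frac{9400}{43} + 9 = - \frac{9013}{43}$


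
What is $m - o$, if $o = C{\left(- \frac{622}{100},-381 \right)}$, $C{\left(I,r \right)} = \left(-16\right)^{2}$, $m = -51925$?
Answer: $-52181$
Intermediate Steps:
$C{\left(I,r \right)} = 256$
$o = 256$
$m - o = -51925 - 256 = -52181$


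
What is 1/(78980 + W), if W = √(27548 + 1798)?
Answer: 39490/3118905527 - √29346/6237811054 ≈ 1.2634e-5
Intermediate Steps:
W = √29346 ≈ 171.31
1/(78980 + W) = 1/(78980 + √29346)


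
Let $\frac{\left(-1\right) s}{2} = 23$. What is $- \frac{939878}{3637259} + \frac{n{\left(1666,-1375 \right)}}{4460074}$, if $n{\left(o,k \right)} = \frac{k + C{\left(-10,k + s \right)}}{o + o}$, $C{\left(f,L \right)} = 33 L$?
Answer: $- \frac{3491917774804029}{13513296099539278} \approx -0.25841$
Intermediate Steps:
$s = -46$ ($s = \left(-2\right) 23 = -46$)
$n{\left(o,k \right)} = \frac{-1518 + 34 k}{2 o}$ ($n{\left(o,k \right)} = \frac{k + 33 \left(k - 46\right)}{o + o} = \frac{k + 33 \left(-46 + k\right)}{2 o} = \left(k + \left(-1518 + 33 k\right)\right) \frac{1}{2 o} = \left(-1518 + 34 k\right) \frac{1}{2 o} = \frac{-1518 + 34 k}{2 o}$)
$- \frac{939878}{3637259} + \frac{n{\left(1666,-1375 \right)}}{4460074} = - \frac{939878}{3637259} + \frac{\frac{1}{1666} \left(-759 + 17 \left(-1375\right)\right)}{4460074} = \left(-939878\right) \frac{1}{3637259} + \frac{-759 - 23375}{1666} \cdot \frac{1}{4460074} = - \frac{939878}{3637259} + \frac{1}{1666} \left(-24134\right) \frac{1}{4460074} = - \frac{939878}{3637259} - \frac{12067}{3715241642} = - \frac{3491917774804029}{13513296099539278}$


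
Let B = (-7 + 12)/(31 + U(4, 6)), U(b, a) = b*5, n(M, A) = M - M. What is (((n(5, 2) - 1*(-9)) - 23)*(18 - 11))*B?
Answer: -490/51 ≈ -9.6078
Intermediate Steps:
n(M, A) = 0
U(b, a) = 5*b
B = 5/51 (B = (-7 + 12)/(31 + 5*4) = 5/(31 + 20) = 5/51 ≈ 0.098039)
(((n(5, 2) - 1*(-9)) - 23)*(18 - 11))*B = (((0 - 1*(-9)) - 23)*(18 - 11))*(5/51) = (((0 + 9) - 23)*7)*(5/51) = ((9 - 23)*7)*(5/51) = -14*7*(5/51) = -98*5/51 = -490/51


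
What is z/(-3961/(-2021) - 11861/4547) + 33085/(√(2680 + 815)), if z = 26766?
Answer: -122982904521/2980207 + 6617*√3495/699 ≈ -40707.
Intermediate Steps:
z/(-3961/(-2021) - 11861/4547) + 33085/(√(2680 + 815)) = 26766/(-3961/(-2021) - 11861/4547) + 33085/(√(2680 + 815)) = 26766/(-3961*(-1/2021) - 11861*1/4547) + 33085/(√3495) = 26766/(3961/2021 - 11861/4547) + 33085*(√3495/3495) = 26766/(-5960414/9189487) + 6617*√3495/699 = 26766*(-9189487/5960414) + 6617*√3495/699 = -122982904521/2980207 + 6617*√3495/699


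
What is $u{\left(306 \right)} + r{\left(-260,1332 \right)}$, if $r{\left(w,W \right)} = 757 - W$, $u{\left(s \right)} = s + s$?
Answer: $37$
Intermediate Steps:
$u{\left(s \right)} = 2 s$
$u{\left(306 \right)} + r{\left(-260,1332 \right)} = 2 \cdot 306 + \left(757 - 1332\right) = 612 + \left(757 - 1332\right) = 612 - 575 = 37$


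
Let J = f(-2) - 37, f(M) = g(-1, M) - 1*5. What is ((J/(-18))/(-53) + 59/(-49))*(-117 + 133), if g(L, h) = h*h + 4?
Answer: -463616/23373 ≈ -19.836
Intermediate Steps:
g(L, h) = 4 + h² (g(L, h) = h² + 4 = 4 + h²)
f(M) = -1 + M² (f(M) = (4 + M²) - 1*5 = (4 + M²) - 5 = -1 + M²)
J = -34 (J = (-1 + (-2)²) - 37 = (-1 + 4) - 37 = 3 - 37 = -34)
((J/(-18))/(-53) + 59/(-49))*(-117 + 133) = (-34/(-18)/(-53) + 59/(-49))*(-117 + 133) = (-34*(-1/18)*(-1/53) + 59*(-1/49))*16 = ((17/9)*(-1/53) - 59/49)*16 = (-17/477 - 59/49)*16 = -28976/23373*16 = -463616/23373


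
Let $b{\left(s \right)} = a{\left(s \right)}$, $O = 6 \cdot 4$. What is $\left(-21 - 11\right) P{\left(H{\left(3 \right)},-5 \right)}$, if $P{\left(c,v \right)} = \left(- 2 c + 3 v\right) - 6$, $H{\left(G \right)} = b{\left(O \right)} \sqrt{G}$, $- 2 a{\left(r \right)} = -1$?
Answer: $672 + 32 \sqrt{3} \approx 727.43$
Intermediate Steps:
$O = 24$
$a{\left(r \right)} = \frac{1}{2}$ ($a{\left(r \right)} = \left(- \frac{1}{2}\right) \left(-1\right) = \frac{1}{2}$)
$b{\left(s \right)} = \frac{1}{2}$
$H{\left(G \right)} = \frac{\sqrt{G}}{2}$
$P{\left(c,v \right)} = -6 - 2 c + 3 v$
$\left(-21 - 11\right) P{\left(H{\left(3 \right)},-5 \right)} = \left(-21 - 11\right) \left(-6 - 2 \frac{\sqrt{3}}{2} + 3 \left(-5\right)\right) = - 32 \left(-6 - \sqrt{3} - 15\right) = - 32 \left(-21 - \sqrt{3}\right) = 672 + 32 \sqrt{3}$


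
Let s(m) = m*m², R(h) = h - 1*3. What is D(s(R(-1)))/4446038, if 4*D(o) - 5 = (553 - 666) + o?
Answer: -43/4446038 ≈ -9.6715e-6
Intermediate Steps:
R(h) = -3 + h (R(h) = h - 3 = -3 + h)
s(m) = m³
D(o) = -27 + o/4 (D(o) = 5/4 + ((553 - 666) + o)/4 = 5/4 + (-113 + o)/4 = 5/4 + (-113/4 + o/4) = -27 + o/4)
D(s(R(-1)))/4446038 = (-27 + (-3 - 1)³/4)/4446038 = (-27 + (¼)*(-4)³)*(1/4446038) = (-27 + (¼)*(-64))*(1/4446038) = (-27 - 16)*(1/4446038) = -43*1/4446038 = -43/4446038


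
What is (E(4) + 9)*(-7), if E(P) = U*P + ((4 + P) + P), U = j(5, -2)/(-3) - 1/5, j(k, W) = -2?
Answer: -2401/15 ≈ -160.07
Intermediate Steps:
U = 7/15 (U = -2/(-3) - 1/5 = -2*(-⅓) - 1*⅕ = ⅔ - ⅕ = 7/15 ≈ 0.46667)
E(P) = 4 + 37*P/15 (E(P) = 7*P/15 + ((4 + P) + P) = 7*P/15 + (4 + 2*P) = 4 + 37*P/15)
(E(4) + 9)*(-7) = ((4 + (37/15)*4) + 9)*(-7) = ((4 + 148/15) + 9)*(-7) = (208/15 + 9)*(-7) = (343/15)*(-7) = -2401/15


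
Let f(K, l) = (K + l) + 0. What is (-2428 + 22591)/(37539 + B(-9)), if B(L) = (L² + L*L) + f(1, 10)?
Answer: 20163/37712 ≈ 0.53466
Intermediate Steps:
f(K, l) = K + l
B(L) = 11 + 2*L² (B(L) = (L² + L*L) + (1 + 10) = (L² + L²) + 11 = 2*L² + 11 = 11 + 2*L²)
(-2428 + 22591)/(37539 + B(-9)) = (-2428 + 22591)/(37539 + (11 + 2*(-9)²)) = 20163/(37539 + (11 + 2*81)) = 20163/(37539 + (11 + 162)) = 20163/(37539 + 173) = 20163/37712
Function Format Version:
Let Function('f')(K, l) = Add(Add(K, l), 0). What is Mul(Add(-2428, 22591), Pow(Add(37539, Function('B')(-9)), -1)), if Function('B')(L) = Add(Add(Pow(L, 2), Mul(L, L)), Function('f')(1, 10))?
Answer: Rational(20163, 37712) ≈ 0.53466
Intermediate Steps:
Function('f')(K, l) = Add(K, l)
Function('B')(L) = Add(11, Mul(2, Pow(L, 2))) (Function('B')(L) = Add(Add(Pow(L, 2), Mul(L, L)), Add(1, 10)) = Add(Add(Pow(L, 2), Pow(L, 2)), 11) = Add(Mul(2, Pow(L, 2)), 11) = Add(11, Mul(2, Pow(L, 2))))
Mul(Add(-2428, 22591), Pow(Add(37539, Function('B')(-9)), -1)) = Mul(Add(-2428, 22591), Pow(Add(37539, Add(11, Mul(2, Pow(-9, 2)))), -1)) = Mul(20163, Pow(Add(37539, Add(11, Mul(2, 81))), -1)) = Mul(20163, Pow(Add(37539, Add(11, 162)), -1)) = Mul(20163, Pow(Add(37539, 173), -1)) = Mul(20163, Pow(37712, -1)) = Mul(20163, Rational(1, 37712)) = Rational(20163, 37712)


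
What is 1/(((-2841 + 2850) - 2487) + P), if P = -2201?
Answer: -1/4679 ≈ -0.00021372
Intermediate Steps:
1/(((-2841 + 2850) - 2487) + P) = 1/(((-2841 + 2850) - 2487) - 2201) = 1/((9 - 2487) - 2201) = 1/(-2478 - 2201) = 1/(-4679) = -1/4679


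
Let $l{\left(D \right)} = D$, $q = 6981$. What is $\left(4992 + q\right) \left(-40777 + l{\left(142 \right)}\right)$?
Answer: $-486522855$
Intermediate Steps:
$\left(4992 + q\right) \left(-40777 + l{\left(142 \right)}\right) = \left(4992 + 6981\right) \left(-40777 + 142\right) = 11973 \left(-40635\right) = -486522855$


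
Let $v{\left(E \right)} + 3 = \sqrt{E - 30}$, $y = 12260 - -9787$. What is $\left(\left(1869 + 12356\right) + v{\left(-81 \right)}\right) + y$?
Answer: $36269 + i \sqrt{111} \approx 36269.0 + 10.536 i$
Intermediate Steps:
$y = 22047$ ($y = 12260 + 9787 = 22047$)
$v{\left(E \right)} = -3 + \sqrt{-30 + E}$ ($v{\left(E \right)} = -3 + \sqrt{E - 30} = -3 + \sqrt{-30 + E}$)
$\left(\left(1869 + 12356\right) + v{\left(-81 \right)}\right) + y = \left(\left(1869 + 12356\right) - \left(3 - \sqrt{-30 - 81}\right)\right) + 22047 = \left(14225 - \left(3 - \sqrt{-111}\right)\right) + 22047 = \left(14225 - \left(3 - i \sqrt{111}\right)\right) + 22047 = \left(14222 + i \sqrt{111}\right) + 22047 = 36269 + i \sqrt{111}$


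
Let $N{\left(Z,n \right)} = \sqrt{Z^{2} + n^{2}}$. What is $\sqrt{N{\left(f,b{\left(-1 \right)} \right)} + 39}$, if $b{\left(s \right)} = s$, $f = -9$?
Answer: $\sqrt{39 + \sqrt{82}} \approx 6.9322$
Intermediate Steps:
$\sqrt{N{\left(f,b{\left(-1 \right)} \right)} + 39} = \sqrt{\sqrt{\left(-9\right)^{2} + \left(-1\right)^{2}} + 39} = \sqrt{\sqrt{81 + 1} + 39} = \sqrt{\sqrt{82} + 39} = \sqrt{39 + \sqrt{82}}$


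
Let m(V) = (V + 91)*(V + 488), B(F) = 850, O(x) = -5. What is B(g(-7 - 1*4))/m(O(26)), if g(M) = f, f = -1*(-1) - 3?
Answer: 425/20769 ≈ 0.020463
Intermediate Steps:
f = -2 (f = 1 - 3 = -2)
g(M) = -2
m(V) = (91 + V)*(488 + V)
B(g(-7 - 1*4))/m(O(26)) = 850/(44408 + (-5)**2 + 579*(-5)) = 850/(44408 + 25 - 2895) = 850/41538 = 850*(1/41538) = 425/20769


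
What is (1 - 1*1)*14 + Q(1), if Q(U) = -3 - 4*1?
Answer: -7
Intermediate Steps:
Q(U) = -7 (Q(U) = -3 - 4 = -7)
(1 - 1*1)*14 + Q(1) = (1 - 1*1)*14 - 7 = (1 - 1)*14 - 7 = 0*14 - 7 = 0 - 7 = -7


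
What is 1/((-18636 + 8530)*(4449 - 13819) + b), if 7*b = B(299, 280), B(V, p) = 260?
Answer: 7/662852800 ≈ 1.0560e-8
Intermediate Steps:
b = 260/7 (b = (1/7)*260 = 260/7 ≈ 37.143)
1/((-18636 + 8530)*(4449 - 13819) + b) = 1/((-18636 + 8530)*(4449 - 13819) + 260/7) = 1/(-10106*(-9370) + 260/7) = 1/(94693220 + 260/7) = 1/(662852800/7) = 7/662852800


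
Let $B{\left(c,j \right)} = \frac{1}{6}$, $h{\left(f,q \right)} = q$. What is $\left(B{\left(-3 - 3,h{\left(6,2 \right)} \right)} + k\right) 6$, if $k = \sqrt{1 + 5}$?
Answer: $1 + 6 \sqrt{6} \approx 15.697$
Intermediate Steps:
$B{\left(c,j \right)} = \frac{1}{6}$
$k = \sqrt{6} \approx 2.4495$
$\left(B{\left(-3 - 3,h{\left(6,2 \right)} \right)} + k\right) 6 = \left(\frac{1}{6} + \sqrt{6}\right) 6 = 1 + 6 \sqrt{6}$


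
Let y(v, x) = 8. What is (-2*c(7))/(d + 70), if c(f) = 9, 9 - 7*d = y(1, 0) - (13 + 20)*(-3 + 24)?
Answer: -63/592 ≈ -0.10642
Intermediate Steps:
d = 694/7 (d = 9/7 - (8 - (13 + 20)*(-3 + 24))/7 = 9/7 - (8 - 33*21)/7 = 9/7 - (8 - 1*693)/7 = 9/7 - (8 - 693)/7 = 9/7 - ⅐*(-685) = 9/7 + 685/7 = 694/7 ≈ 99.143)
(-2*c(7))/(d + 70) = (-2*9)/(694/7 + 70) = -18/1184/7 = -18*7/1184 = -63/592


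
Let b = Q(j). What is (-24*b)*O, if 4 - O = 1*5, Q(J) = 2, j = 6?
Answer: 48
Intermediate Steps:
b = 2
O = -1 (O = 4 - 5 = -1)
(-24*b)*O = -24*2*(-1) = -48*(-1) = 48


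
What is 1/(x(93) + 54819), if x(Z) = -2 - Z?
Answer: 1/54724 ≈ 1.8274e-5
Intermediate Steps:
1/(x(93) + 54819) = 1/((-2 - 1*93) + 54819) = 1/((-2 - 93) + 54819) = 1/(-95 + 54819) = 1/54724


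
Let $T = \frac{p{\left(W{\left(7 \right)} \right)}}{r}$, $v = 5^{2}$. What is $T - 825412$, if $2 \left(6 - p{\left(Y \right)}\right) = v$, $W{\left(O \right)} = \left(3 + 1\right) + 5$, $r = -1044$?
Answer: $- \frac{1723460243}{2088} \approx -8.2541 \cdot 10^{5}$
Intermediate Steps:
$W{\left(O \right)} = 9$ ($W{\left(O \right)} = 4 + 5 = 9$)
$v = 25$
$p{\left(Y \right)} = - \frac{13}{2}$ ($p{\left(Y \right)} = 6 - \frac{25}{2} = - \frac{13}{2}$)
$T = \frac{13}{2088}$ ($T = - \frac{13}{2 \left(-1044\right)} = \left(- \frac{13}{2}\right) \left(- \frac{1}{1044}\right) = \frac{13}{2088} \approx 0.0062261$)
$T - 825412 = \frac{13}{2088} - 825412 = - \frac{1723460243}{2088}$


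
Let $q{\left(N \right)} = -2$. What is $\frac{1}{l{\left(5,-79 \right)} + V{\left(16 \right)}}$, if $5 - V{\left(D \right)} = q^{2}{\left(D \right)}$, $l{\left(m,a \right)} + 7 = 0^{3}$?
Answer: $- \frac{1}{6} \approx -0.16667$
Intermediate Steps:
$l{\left(m,a \right)} = -7$ ($l{\left(m,a \right)} = -7 + 0^{3} = -7 + 0 = -7$)
$V{\left(D \right)} = 1$ ($V{\left(D \right)} = 5 - \left(-2\right)^{2} = 5 - 4 = 1$)
$\frac{1}{l{\left(5,-79 \right)} + V{\left(16 \right)}} = \frac{1}{-7 + 1} = \frac{1}{-6} = - \frac{1}{6}$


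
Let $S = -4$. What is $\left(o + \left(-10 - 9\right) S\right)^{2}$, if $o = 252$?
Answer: $107584$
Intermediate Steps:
$\left(o + \left(-10 - 9\right) S\right)^{2} = \left(252 + \left(-10 - 9\right) \left(-4\right)\right)^{2} = \left(252 - -76\right)^{2} = \left(252 + 76\right)^{2} = 328^{2} = 107584$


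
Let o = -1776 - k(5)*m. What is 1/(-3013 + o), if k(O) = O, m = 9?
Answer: -1/4834 ≈ -0.00020687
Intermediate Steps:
o = -1821 (o = -1776 - 5*9 = -1776 - 1*45 = -1776 - 45 = -1821)
1/(-3013 + o) = 1/(-3013 - 1821) = 1/(-4834) = -1/4834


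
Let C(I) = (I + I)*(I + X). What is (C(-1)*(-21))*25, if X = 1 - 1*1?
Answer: -1050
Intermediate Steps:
X = 0 (X = 1 - 1 = 0)
C(I) = 2*I**2 (C(I) = (I + I)*(I + 0) = (2*I)*I = 2*I**2)
(C(-1)*(-21))*25 = ((2*(-1)**2)*(-21))*25 = ((2*1)*(-21))*25 = (2*(-21))*25 = -42*25 = -1050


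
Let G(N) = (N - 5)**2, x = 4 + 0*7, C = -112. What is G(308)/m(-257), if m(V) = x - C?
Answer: 91809/116 ≈ 791.46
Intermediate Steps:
x = 4 (x = 4 + 0 = 4)
m(V) = 116 (m(V) = 4 - 1*(-112) = 4 + 112 = 116)
G(N) = (-5 + N)**2
G(308)/m(-257) = (-5 + 308)**2/116 = 303**2*(1/116) = 91809*(1/116) = 91809/116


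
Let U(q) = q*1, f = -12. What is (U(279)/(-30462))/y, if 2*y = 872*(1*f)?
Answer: 31/17708576 ≈ 1.7506e-6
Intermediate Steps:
U(q) = q
y = -5232 (y = (872*(1*(-12)))/2 = (872*(-12))/2 = (½)*(-10464) = -5232)
(U(279)/(-30462))/y = (279/(-30462))/(-5232) = (279*(-1/30462))*(-1/5232) = -93/10154*(-1/5232) = 31/17708576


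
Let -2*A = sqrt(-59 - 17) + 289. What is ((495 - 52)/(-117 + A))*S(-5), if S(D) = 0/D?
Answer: 0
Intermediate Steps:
S(D) = 0
A = -289/2 - I*sqrt(19) (A = -(sqrt(-59 - 17) + 289)/2 = -(sqrt(-76) + 289)/2 = -(2*I*sqrt(19) + 289)/2 = -(289 + 2*I*sqrt(19))/2 = -289/2 - I*sqrt(19) ≈ -144.5 - 4.3589*I)
((495 - 52)/(-117 + A))*S(-5) = ((495 - 52)/(-117 + (-289/2 - I*sqrt(19))))*0 = (443/(-523/2 - I*sqrt(19)))*0 = 0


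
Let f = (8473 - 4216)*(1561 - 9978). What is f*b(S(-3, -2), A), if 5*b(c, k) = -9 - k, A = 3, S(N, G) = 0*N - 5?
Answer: 429974028/5 ≈ 8.5995e+7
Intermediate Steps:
S(N, G) = -5 (S(N, G) = 0 - 5 = -5)
b(c, k) = -9/5 - k/5 (b(c, k) = (-9 - k)/5 = -9/5 - k/5)
f = -35831169 (f = 4257*(-8417) = -35831169)
f*b(S(-3, -2), A) = -35831169*(-9/5 - 1/5*3) = -35831169*(-9/5 - 3/5) = -35831169*(-12/5) = 429974028/5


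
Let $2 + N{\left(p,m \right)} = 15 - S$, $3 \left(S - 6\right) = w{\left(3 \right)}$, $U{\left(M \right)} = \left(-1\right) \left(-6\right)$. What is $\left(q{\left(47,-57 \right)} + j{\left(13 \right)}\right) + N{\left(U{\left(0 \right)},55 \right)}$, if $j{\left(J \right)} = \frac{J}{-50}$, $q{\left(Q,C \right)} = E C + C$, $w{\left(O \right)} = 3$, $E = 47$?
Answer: $- \frac{136513}{50} \approx -2730.3$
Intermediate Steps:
$U{\left(M \right)} = 6$
$S = 7$ ($S = 6 + \frac{1}{3} \cdot 3 = 6 + 1 = 7$)
$q{\left(Q,C \right)} = 48 C$ ($q{\left(Q,C \right)} = 47 C + C = 48 C$)
$N{\left(p,m \right)} = 6$ ($N{\left(p,m \right)} = -2 + \left(15 - 7\right) = -2 + 8 = 6$)
$j{\left(J \right)} = - \frac{J}{50}$ ($j{\left(J \right)} = J \left(- \frac{1}{50}\right) = - \frac{J}{50}$)
$\left(q{\left(47,-57 \right)} + j{\left(13 \right)}\right) + N{\left(U{\left(0 \right)},55 \right)} = \left(48 \left(-57\right) - \frac{13}{50}\right) + 6 = \left(-2736 - \frac{13}{50}\right) + 6 = - \frac{136813}{50} + 6 = - \frac{136513}{50}$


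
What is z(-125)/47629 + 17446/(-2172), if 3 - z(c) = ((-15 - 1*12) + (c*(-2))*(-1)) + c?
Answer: -415027937/51725094 ≈ -8.0237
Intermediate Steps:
z(c) = 30 - 3*c (z(c) = 3 - (((-15 - 1*12) + (c*(-2))*(-1)) + c) = 3 - (((-15 - 12) - 2*c*(-1)) + c) = 3 - ((-27 + 2*c) + c) = 3 - (-27 + 3*c) = 3 + (27 - 3*c) = 30 - 3*c)
z(-125)/47629 + 17446/(-2172) = (30 - 3*(-125))/47629 + 17446/(-2172) = (30 + 375)*(1/47629) + 17446*(-1/2172) = 405*(1/47629) - 8723/1086 = 405/47629 - 8723/1086 = -415027937/51725094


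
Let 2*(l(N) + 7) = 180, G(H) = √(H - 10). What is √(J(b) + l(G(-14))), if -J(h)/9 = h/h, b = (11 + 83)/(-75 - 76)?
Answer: √74 ≈ 8.6023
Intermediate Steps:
G(H) = √(-10 + H)
l(N) = 83 (l(N) = -7 + (½)*180 = -7 + 90 = 83)
b = -94/151 (b = 94/(-151) = 94*(-1/151) = -94/151 ≈ -0.62252)
J(h) = -9 (J(h) = -9*h/h = -9*1 = -9)
√(J(b) + l(G(-14))) = √(-9 + 83) = √74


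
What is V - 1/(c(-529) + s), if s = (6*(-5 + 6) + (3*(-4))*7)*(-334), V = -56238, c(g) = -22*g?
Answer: -2119610221/37690 ≈ -56238.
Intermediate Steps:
s = 26052 (s = (6*1 - 12*7)*(-334) = (6 - 84)*(-334) = -78*(-334) = 26052)
V - 1/(c(-529) + s) = -56238 - 1/(-22*(-529) + 26052) = -56238 - 1/(11638 + 26052) = -56238 - 1/37690 = -2119610221/37690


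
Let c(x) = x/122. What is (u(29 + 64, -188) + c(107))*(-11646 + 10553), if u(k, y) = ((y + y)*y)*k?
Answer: -876614587415/122 ≈ -7.1854e+9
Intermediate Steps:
c(x) = x/122 (c(x) = x*(1/122) = x/122)
u(k, y) = 2*k*y² (u(k, y) = ((2*y)*y)*k = (2*y²)*k = 2*k*y²)
(u(29 + 64, -188) + c(107))*(-11646 + 10553) = (2*(29 + 64)*(-188)² + (1/122)*107)*(-11646 + 10553) = (2*93*35344 + 107/122)*(-1093) = (6573984 + 107/122)*(-1093) = (802026155/122)*(-1093) = -876614587415/122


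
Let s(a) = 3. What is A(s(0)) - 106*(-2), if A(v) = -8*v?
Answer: 188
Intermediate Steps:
A(s(0)) - 106*(-2) = -8*3 - 106*(-2) = -24 + 212 = 188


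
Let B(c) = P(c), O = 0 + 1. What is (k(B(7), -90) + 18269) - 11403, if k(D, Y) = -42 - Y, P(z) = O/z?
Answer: 6914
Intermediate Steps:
O = 1
P(z) = 1/z
B(c) = 1/c
(k(B(7), -90) + 18269) - 11403 = ((-42 - 1*(-90)) + 18269) - 11403 = ((-42 + 90) + 18269) - 11403 = (48 + 18269) - 11403 = 18317 - 11403 = 6914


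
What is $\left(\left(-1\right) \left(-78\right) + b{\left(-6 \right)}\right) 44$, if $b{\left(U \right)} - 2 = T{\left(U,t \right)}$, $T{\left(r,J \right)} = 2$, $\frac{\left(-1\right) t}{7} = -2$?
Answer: $3608$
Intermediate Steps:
$t = 14$ ($t = \left(-7\right) \left(-2\right) = 14$)
$b{\left(U \right)} = 4$ ($b{\left(U \right)} = 2 + 2 = 4$)
$\left(\left(-1\right) \left(-78\right) + b{\left(-6 \right)}\right) 44 = \left(\left(-1\right) \left(-78\right) + 4\right) 44 = \left(78 + 4\right) 44 = 82 \cdot 44 = 3608$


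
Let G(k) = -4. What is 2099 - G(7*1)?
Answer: 2103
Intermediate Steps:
2099 - G(7*1) = 2099 - 1*(-4) = 2099 + 4 = 2103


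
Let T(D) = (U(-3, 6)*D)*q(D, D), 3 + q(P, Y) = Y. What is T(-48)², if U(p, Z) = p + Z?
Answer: 53934336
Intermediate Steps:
U(p, Z) = Z + p
q(P, Y) = -3 + Y
T(D) = 3*D*(-3 + D) (T(D) = ((6 - 3)*D)*(-3 + D) = (3*D)*(-3 + D) = 3*D*(-3 + D))
T(-48)² = (3*(-48)*(-3 - 48))² = (3*(-48)*(-51))² = 7344² = 53934336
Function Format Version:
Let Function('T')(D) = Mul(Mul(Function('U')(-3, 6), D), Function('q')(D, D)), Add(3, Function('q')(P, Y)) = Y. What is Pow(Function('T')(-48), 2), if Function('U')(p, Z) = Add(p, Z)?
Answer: 53934336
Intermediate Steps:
Function('U')(p, Z) = Add(Z, p)
Function('q')(P, Y) = Add(-3, Y)
Function('T')(D) = Mul(3, D, Add(-3, D)) (Function('T')(D) = Mul(Mul(Add(6, -3), D), Add(-3, D)) = Mul(Mul(3, D), Add(-3, D)) = Mul(3, D, Add(-3, D)))
Pow(Function('T')(-48), 2) = Pow(Mul(3, -48, Add(-3, -48)), 2) = Pow(Mul(3, -48, -51), 2) = Pow(7344, 2) = 53934336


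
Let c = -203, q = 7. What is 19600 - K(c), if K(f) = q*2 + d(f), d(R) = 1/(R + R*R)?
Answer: 803143515/41006 ≈ 19586.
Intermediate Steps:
d(R) = 1/(R + R²)
K(f) = 14 + 1/(f*(1 + f)) (K(f) = 7*2 + 1/(f*(1 + f)) = 14 + 1/(f*(1 + f)))
19600 - K(c) = 19600 - (14 + 1/((-203)*(1 - 203))) = 19600 - (14 - 1/203/(-202)) = 19600 - (14 - 1/203*(-1/202)) = 19600 - (14 + 1/41006) = 19600 - 1*574085/41006 = 19600 - 574085/41006 = 803143515/41006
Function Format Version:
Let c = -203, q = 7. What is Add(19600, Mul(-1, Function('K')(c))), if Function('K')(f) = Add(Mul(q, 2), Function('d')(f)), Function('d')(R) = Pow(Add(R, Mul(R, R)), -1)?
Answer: Rational(803143515, 41006) ≈ 19586.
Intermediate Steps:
Function('d')(R) = Pow(Add(R, Pow(R, 2)), -1)
Function('K')(f) = Add(14, Mul(Pow(f, -1), Pow(Add(1, f), -1))) (Function('K')(f) = Add(Mul(7, 2), Mul(Pow(f, -1), Pow(Add(1, f), -1))) = Add(14, Mul(Pow(f, -1), Pow(Add(1, f), -1))))
Add(19600, Mul(-1, Function('K')(c))) = Add(19600, Mul(-1, Add(14, Mul(Pow(-203, -1), Pow(Add(1, -203), -1))))) = Add(19600, Mul(-1, Add(14, Mul(Rational(-1, 203), Pow(-202, -1))))) = Add(19600, Mul(-1, Add(14, Mul(Rational(-1, 203), Rational(-1, 202))))) = Add(19600, Mul(-1, Add(14, Rational(1, 41006)))) = Add(19600, Mul(-1, Rational(574085, 41006))) = Add(19600, Rational(-574085, 41006)) = Rational(803143515, 41006)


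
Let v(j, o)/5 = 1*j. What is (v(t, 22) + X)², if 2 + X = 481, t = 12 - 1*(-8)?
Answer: 335241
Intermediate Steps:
t = 20 (t = 12 + 8 = 20)
v(j, o) = 5*j (v(j, o) = 5*(1*j) = 5*j)
X = 479 (X = -2 + 481 = 479)
(v(t, 22) + X)² = (5*20 + 479)² = (100 + 479)² = 579² = 335241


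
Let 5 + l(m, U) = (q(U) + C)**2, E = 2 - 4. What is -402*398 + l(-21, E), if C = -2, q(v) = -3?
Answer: -159976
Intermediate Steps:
E = -2
l(m, U) = 20 (l(m, U) = -5 + (-3 - 2)**2 = -5 + (-5)**2 = -5 + 25 = 20)
-402*398 + l(-21, E) = -402*398 + 20 = -159996 + 20 = -159976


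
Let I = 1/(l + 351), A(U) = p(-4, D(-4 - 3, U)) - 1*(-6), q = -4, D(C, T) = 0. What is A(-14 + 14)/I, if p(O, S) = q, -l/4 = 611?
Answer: -4186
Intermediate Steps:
l = -2444 (l = -4*611 = -2444)
p(O, S) = -4
A(U) = 2 (A(U) = -4 - 1*(-6) = -4 + 6 = 2)
I = -1/2093 (I = 1/(-2444 + 351) = 1/(-2093) = -1/2093 ≈ -0.00047778)
A(-14 + 14)/I = 2/(-1/2093) = 2*(-2093) = -4186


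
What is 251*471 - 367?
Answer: 117854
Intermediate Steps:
251*471 - 367 = 118221 - 367 = 117854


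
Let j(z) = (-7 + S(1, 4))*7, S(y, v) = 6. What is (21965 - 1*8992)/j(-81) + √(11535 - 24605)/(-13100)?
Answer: -12973/7 - I*√13070/13100 ≈ -1853.3 - 0.008727*I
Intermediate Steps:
j(z) = -7 (j(z) = (-7 + 6)*7 = -1*7 = -7)
(21965 - 1*8992)/j(-81) + √(11535 - 24605)/(-13100) = (21965 - 1*8992)/(-7) + √(11535 - 24605)/(-13100) = (21965 - 8992)*(-⅐) + √(-13070)*(-1/13100) = 12973*(-⅐) + (I*√13070)*(-1/13100) = -12973/7 - I*√13070/13100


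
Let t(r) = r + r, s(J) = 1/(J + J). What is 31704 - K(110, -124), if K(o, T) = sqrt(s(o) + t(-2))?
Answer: 31704 - I*sqrt(48345)/110 ≈ 31704.0 - 1.9989*I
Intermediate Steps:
s(J) = 1/(2*J)
t(r) = 2*r
K(o, T) = sqrt(-4 + 1/(2*o)) (K(o, T) = sqrt(1/(2*o) + 2*(-2)) = sqrt(1/(2*o) - 4) = sqrt(-4 + 1/(2*o)))
31704 - K(110, -124) = 31704 - sqrt(-16 + 2/110)/2 = 31704 - sqrt(-16 + 2*(1/110))/2 = 31704 - sqrt(-16 + 1/55)/2 = 31704 - sqrt(-879/55)/2 = 31704 - I*sqrt(48345)/55/2 = 31704 - I*sqrt(48345)/110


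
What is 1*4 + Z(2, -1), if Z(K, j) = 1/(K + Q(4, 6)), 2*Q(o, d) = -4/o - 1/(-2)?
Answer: 32/7 ≈ 4.5714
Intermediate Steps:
Q(o, d) = 1/4 - 2/o (Q(o, d) = (-4/o - 1/(-2))/2 = (-4/o - 1*(-1/2))/2 = (-4/o + 1/2)/2 = (1/2 - 4/o)/2 = 1/4 - 2/o)
Z(K, j) = 1/(-1/4 + K) (Z(K, j) = 1/(K + (1/4)*(-8 + 4)/4) = 1/(K + (1/4)*(1/4)*(-4)) = 1/(K - 1/4) = 1/(-1/4 + K))
1*4 + Z(2, -1) = 1*4 + 4/(-1 + 4*2) = 4 + 4/(-1 + 8) = 4 + 4/7 = 32/7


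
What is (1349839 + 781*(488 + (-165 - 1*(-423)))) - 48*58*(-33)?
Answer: 2024337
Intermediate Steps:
(1349839 + 781*(488 + (-165 - 1*(-423)))) - 48*58*(-33) = (1349839 + 781*(488 + (-165 + 423))) - 2784*(-33) = (1349839 + 781*(488 + 258)) + 91872 = (1349839 + 781*746) + 91872 = (1349839 + 582626) + 91872 = 1932465 + 91872 = 2024337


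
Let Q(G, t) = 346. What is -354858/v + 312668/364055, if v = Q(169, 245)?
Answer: -64539823031/62981515 ≈ -1024.7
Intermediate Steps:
v = 346
-354858/v + 312668/364055 = -354858/346 + 312668/364055 = -354858*1/346 + 312668*(1/364055) = -177429/173 + 312668/364055 = -64539823031/62981515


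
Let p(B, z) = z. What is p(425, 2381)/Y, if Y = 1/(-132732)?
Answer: -316034892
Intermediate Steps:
Y = -1/132732 ≈ -7.5340e-6
p(425, 2381)/Y = 2381/(-1/132732) = 2381*(-132732) = -316034892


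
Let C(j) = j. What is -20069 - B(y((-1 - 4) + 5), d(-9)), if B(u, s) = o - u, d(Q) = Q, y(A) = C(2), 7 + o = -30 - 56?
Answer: -19974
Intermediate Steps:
o = -93 (o = -7 + (-30 - 56) = -7 - 86 = -93)
y(A) = 2
B(u, s) = -93 - u
-20069 - B(y((-1 - 4) + 5), d(-9)) = -20069 - (-93 - 1*2) = -20069 - (-93 - 2) = -20069 - 1*(-95) = -20069 + 95 = -19974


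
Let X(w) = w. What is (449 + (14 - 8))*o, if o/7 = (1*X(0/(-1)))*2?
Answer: 0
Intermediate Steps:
o = 0 (o = 7*((1*(0/(-1)))*2) = 7*((1*(0*(-1)))*2) = 7*((1*0)*2) = 7*(0*2) = 7*0 = 0)
(449 + (14 - 8))*o = (449 + (14 - 8))*0 = (449 + 6)*0 = 455*0 = 0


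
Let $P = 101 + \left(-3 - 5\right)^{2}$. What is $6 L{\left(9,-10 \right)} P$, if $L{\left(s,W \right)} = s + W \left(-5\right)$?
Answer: $58410$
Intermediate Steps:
$L{\left(s,W \right)} = s - 5 W$
$P = 165$ ($P = 101 + \left(-8\right)^{2} = 101 + 64 = 165$)
$6 L{\left(9,-10 \right)} P = 6 \left(9 - -50\right) 165 = 6 \left(9 + 50\right) 165 = 6 \cdot 59 \cdot 165 = 354 \cdot 165 = 58410$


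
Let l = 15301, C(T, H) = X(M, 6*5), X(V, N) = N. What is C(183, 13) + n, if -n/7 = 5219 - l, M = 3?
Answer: 70604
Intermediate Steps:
C(T, H) = 30 (C(T, H) = 6*5 = 30)
n = 70574 (n = -7*(5219 - 1*15301) = -7*(5219 - 15301) = -7*(-10082) = 70574)
C(183, 13) + n = 30 + 70574 = 70604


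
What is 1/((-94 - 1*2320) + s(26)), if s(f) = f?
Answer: -1/2388 ≈ -0.00041876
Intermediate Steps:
1/((-94 - 1*2320) + s(26)) = 1/((-94 - 1*2320) + 26) = 1/((-94 - 2320) + 26) = 1/(-2414 + 26) = 1/(-2388) = -1/2388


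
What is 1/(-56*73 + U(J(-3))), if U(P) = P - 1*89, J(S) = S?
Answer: -1/4180 ≈ -0.00023923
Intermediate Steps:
U(P) = -89 + P (U(P) = P - 89 = -89 + P)
1/(-56*73 + U(J(-3))) = 1/(-56*73 + (-89 - 3)) = 1/(-4088 - 92) = 1/(-4180) = -1/4180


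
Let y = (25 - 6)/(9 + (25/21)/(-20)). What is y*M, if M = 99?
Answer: 158004/751 ≈ 210.39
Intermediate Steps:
y = 1596/751 (y = 19/(9 + (25*(1/21))*(-1/20)) = 19/(9 + (25/21)*(-1/20)) = 19/(9 - 5/84) = 19/(751/84) = 19*(84/751) = 1596/751 ≈ 2.1252)
y*M = (1596/751)*99 = 158004/751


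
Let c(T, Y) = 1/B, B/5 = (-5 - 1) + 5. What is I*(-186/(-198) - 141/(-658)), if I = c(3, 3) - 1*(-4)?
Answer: 10127/2310 ≈ 4.3840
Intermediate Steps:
B = -5 (B = 5*((-5 - 1) + 5) = 5*(-6 + 5) = 5*(-1) = -5)
c(T, Y) = -1/5 (c(T, Y) = 1/(-5) = -1/5)
I = 19/5 (I = -1/5 - 1*(-4) = -1/5 + 4 = 19/5 ≈ 3.8000)
I*(-186/(-198) - 141/(-658)) = 19*(-186/(-198) - 141/(-658))/5 = 19*(-186*(-1/198) - 141*(-1/658))/5 = 19*(31/33 + 3/14)/5 = (19/5)*(533/462) = 10127/2310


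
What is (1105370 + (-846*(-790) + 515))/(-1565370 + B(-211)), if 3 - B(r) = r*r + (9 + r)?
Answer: -1774225/1609686 ≈ -1.1022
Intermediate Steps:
B(r) = -6 - r - r² (B(r) = 3 - (r*r + (9 + r)) = 3 - (r² + (9 + r)) = 3 - (9 + r + r²) = 3 + (-9 - r - r²) = -6 - r - r²)
(1105370 + (-846*(-790) + 515))/(-1565370 + B(-211)) = (1105370 + (-846*(-790) + 515))/(-1565370 + (-6 - 1*(-211) - 1*(-211)²)) = (1105370 + (668340 + 515))/(-1565370 + (-6 + 211 - 1*44521)) = (1105370 + 668855)/(-1565370 + (-6 + 211 - 44521)) = 1774225/(-1565370 - 44316) = 1774225/(-1609686) = 1774225*(-1/1609686) = -1774225/1609686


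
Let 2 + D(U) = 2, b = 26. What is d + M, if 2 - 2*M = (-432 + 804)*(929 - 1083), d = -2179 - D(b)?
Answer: 26466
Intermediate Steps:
D(U) = 0 (D(U) = -2 + 2 = 0)
d = -2179 (d = -2179 - 1*0 = -2179 + 0 = -2179)
M = 28645 (M = 1 - (-432 + 804)*(929 - 1083)/2 = 1 - 186*(-154) = 1 - ½*(-57288) = 1 + 28644 = 28645)
d + M = -2179 + 28645 = 26466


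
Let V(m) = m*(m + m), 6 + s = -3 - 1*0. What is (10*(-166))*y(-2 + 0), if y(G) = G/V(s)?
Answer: 1660/81 ≈ 20.494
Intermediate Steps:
s = -9 (s = -6 + (-3 - 1*0) = -6 + (-3 + 0) = -6 - 3 = -9)
V(m) = 2*m² (V(m) = m*(2*m) = 2*m²)
y(G) = G/162 (y(G) = G/((2*(-9)²)) = G/((2*81)) = G/162)
(10*(-166))*y(-2 + 0) = (10*(-166))*((-2 + 0)/162) = -830*(-2)/81 = -1660*(-1/81) = 1660/81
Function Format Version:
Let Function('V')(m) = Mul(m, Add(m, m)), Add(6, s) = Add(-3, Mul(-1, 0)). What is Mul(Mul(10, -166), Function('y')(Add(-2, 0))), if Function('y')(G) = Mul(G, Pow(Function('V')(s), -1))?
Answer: Rational(1660, 81) ≈ 20.494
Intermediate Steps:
s = -9 (s = Add(-6, Add(-3, Mul(-1, 0))) = Add(-6, Add(-3, 0)) = Add(-6, -3) = -9)
Function('V')(m) = Mul(2, Pow(m, 2)) (Function('V')(m) = Mul(m, Mul(2, m)) = Mul(2, Pow(m, 2)))
Function('y')(G) = Mul(Rational(1, 162), G) (Function('y')(G) = Mul(G, Pow(Mul(2, Pow(-9, 2)), -1)) = Mul(G, Pow(Mul(2, 81), -1)) = Mul(G, Pow(162, -1)) = Mul(G, Rational(1, 162)) = Mul(Rational(1, 162), G))
Mul(Mul(10, -166), Function('y')(Add(-2, 0))) = Mul(Mul(10, -166), Mul(Rational(1, 162), Add(-2, 0))) = Mul(-1660, Mul(Rational(1, 162), -2)) = Mul(-1660, Rational(-1, 81)) = Rational(1660, 81)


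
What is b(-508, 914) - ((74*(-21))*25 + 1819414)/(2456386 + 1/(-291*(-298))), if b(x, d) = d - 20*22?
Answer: 100813698715674/213012881149 ≈ 473.27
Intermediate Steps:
b(x, d) = -440 + d (b(x, d) = d - 440 = -440 + d)
b(-508, 914) - ((74*(-21))*25 + 1819414)/(2456386 + 1/(-291*(-298))) = (-440 + 914) - ((74*(-21))*25 + 1819414)/(2456386 + 1/(-291*(-298))) = 474 - (-1554*25 + 1819414)/(2456386 + 1/86718) = 474 - (-38850 + 1819414)/(2456386 + 1/86718) = 474 - 1780564/213012881149/86718 = 474 - 1780564*86718/213012881149 = 474 - 1*154406948952/213012881149 = 474 - 154406948952/213012881149 = 100813698715674/213012881149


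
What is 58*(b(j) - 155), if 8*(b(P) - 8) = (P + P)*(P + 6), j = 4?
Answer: -7946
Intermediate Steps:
b(P) = 8 + P*(6 + P)/4 (b(P) = 8 + ((P + P)*(P + 6))/8 = 8 + ((2*P)*(6 + P))/8 = 8 + (2*P*(6 + P))/8 = 8 + P*(6 + P)/4)
58*(b(j) - 155) = 58*((8 + (1/4)*4**2 + (3/2)*4) - 155) = 58*((8 + (1/4)*16 + 6) - 155) = 58*((8 + 4 + 6) - 155) = 58*(18 - 155) = 58*(-137) = -7946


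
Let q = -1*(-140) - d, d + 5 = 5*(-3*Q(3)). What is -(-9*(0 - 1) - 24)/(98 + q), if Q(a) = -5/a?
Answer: 15/218 ≈ 0.068807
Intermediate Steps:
d = 20 (d = -5 + 5*(-(-15)/3) = -5 + 5*(-3*(-5/3)) = -5 + 5*5 = -5 + 25 = 20)
q = 120 (q = -1*(-140) - 1*20 = 140 - 20 = 120)
-(-9*(0 - 1) - 24)/(98 + q) = -(-9*(0 - 1) - 24)/(98 + 120) = -(-9*(-1) - 24)/218 = -(9 - 24)/218 = -(-15)/218 = -1*(-15/218) = 15/218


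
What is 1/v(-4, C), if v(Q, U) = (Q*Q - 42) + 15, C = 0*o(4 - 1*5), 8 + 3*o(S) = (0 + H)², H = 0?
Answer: -1/11 ≈ -0.090909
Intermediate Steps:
o(S) = -8/3 (o(S) = -8/3 + (0 + 0)²/3 = -8/3 + (⅓)*0² = -8/3 + (⅓)*0 = -8/3 + 0 = -8/3)
C = 0 (C = 0*(-8/3) = 0)
v(Q, U) = -27 + Q² (v(Q, U) = (Q² - 42) + 15 = (-42 + Q²) + 15 = -27 + Q²)
1/v(-4, C) = 1/(-27 + (-4)²) = 1/(-27 + 16) = 1/(-11) = -1/11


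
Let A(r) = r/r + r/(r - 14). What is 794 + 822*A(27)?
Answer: 43202/13 ≈ 3323.2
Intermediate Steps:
A(r) = 1 + r/(-14 + r)
794 + 822*A(27) = 794 + 822*(2*(-7 + 27)/(-14 + 27)) = 794 + 822*(2*20/13) = 794 + 822*(2*(1/13)*20) = 794 + 822*(40/13) = 794 + 32880/13 = 43202/13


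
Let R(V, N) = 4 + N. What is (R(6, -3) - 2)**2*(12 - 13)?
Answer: -1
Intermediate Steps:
(R(6, -3) - 2)**2*(12 - 13) = ((4 - 3) - 2)**2*(12 - 13) = (1 - 2)**2*(-1) = (-1)**2*(-1) = 1*(-1) = -1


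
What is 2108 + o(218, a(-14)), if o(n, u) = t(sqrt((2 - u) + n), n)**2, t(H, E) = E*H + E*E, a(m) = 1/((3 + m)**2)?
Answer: 274547496120/121 + 20720464*sqrt(26619)/11 ≈ 2.5763e+9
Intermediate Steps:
a(m) = (3 + m)**(-2)
t(H, E) = E**2 + E*H (t(H, E) = E*H + E**2 = E**2 + E*H)
o(n, u) = n**2*(n + sqrt(2 + n - u))**2 (o(n, u) = (n*(n + sqrt((2 - u) + n)))**2 = (n*(n + sqrt(2 + n - u)))**2 = n**2*(n + sqrt(2 + n - u))**2)
2108 + o(218, a(-14)) = 2108 + 218**2*(218 + sqrt(2 + 218 - 1/(3 - 14)**2))**2 = 2108 + 47524*(218 + sqrt(2 + 218 - 1/(-11)**2))**2 = 2108 + 47524*(218 + sqrt(2 + 218 - 1*1/121))**2 = 2108 + 47524*(218 + sqrt(2 + 218 - 1/121))**2 = 2108 + 47524*(218 + sqrt(26619/121))**2 = 2108 + 47524*(218 + sqrt(26619)/11)**2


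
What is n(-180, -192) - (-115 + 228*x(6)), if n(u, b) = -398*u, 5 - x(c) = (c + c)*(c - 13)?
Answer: 51463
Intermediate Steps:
x(c) = 5 - 2*c*(-13 + c) (x(c) = 5 - (c + c)*(c - 13) = 5 - 2*c*(-13 + c))
n(-180, -192) - (-115 + 228*x(6)) = -398*(-180) - (-115 + 228*(5 - 2*6² + 26*6)) = 71640 - (-115 + 228*(5 - 2*36 + 156)) = 71640 - (-115 + 228*(5 - 72 + 156)) = 71640 - (-115 + 228*89) = 71640 - (-115 + 20292) = 71640 - 1*20177 = 71640 - 20177 = 51463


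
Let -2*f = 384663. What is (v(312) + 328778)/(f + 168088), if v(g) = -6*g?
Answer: -653812/48487 ≈ -13.484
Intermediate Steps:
f = -384663/2 (f = -½*384663 = -384663/2 ≈ -1.9233e+5)
(v(312) + 328778)/(f + 168088) = (-6*312 + 328778)/(-384663/2 + 168088) = (-1872 + 328778)/(-48487/2) = 326906*(-2/48487) = -653812/48487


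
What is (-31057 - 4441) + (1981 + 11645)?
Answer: -21872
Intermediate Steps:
(-31057 - 4441) + (1981 + 11645) = -35498 + 13626 = -21872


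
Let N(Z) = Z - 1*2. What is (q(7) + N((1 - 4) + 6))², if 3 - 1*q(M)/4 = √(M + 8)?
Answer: 409 - 104*√15 ≈ 6.2097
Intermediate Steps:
q(M) = 12 - 4*√(8 + M) (q(M) = 12 - 4*√(M + 8) = 12 - 4*√(8 + M))
N(Z) = -2 + Z (N(Z) = Z - 2 = -2 + Z)
(q(7) + N((1 - 4) + 6))² = ((12 - 4*√(8 + 7)) + (-2 + ((1 - 4) + 6)))² = ((12 - 4*√15) + (-2 + (-3 + 6)))² = ((12 - 4*√15) + (-2 + 3))² = ((12 - 4*√15) + 1)² = (13 - 4*√15)²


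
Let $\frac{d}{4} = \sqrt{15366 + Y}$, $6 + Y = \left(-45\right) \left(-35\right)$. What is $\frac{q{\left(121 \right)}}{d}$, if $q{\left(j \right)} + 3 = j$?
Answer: $\frac{59 \sqrt{16935}}{33870} \approx 0.22669$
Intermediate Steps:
$Y = 1569$ ($Y = -6 - -1575 = -6 + 1575 = 1569$)
$q{\left(j \right)} = -3 + j$
$d = 4 \sqrt{16935}$ ($d = 4 \sqrt{15366 + 1569} = 4 \sqrt{16935} \approx 520.54$)
$\frac{q{\left(121 \right)}}{d} = \frac{-3 + 121}{4 \sqrt{16935}} = 118 \frac{\sqrt{16935}}{67740} = \frac{59 \sqrt{16935}}{33870}$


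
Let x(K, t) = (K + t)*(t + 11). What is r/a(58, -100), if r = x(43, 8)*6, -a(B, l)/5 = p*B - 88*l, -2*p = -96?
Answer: -2907/28960 ≈ -0.10038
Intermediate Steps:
x(K, t) = (11 + t)*(K + t) (x(K, t) = (K + t)*(11 + t) = (11 + t)*(K + t))
p = 48 (p = -½*(-96) = 48)
a(B, l) = -240*B + 440*l (a(B, l) = -5*(48*B - 88*l) = -5*(-88*l + 48*B) = -240*B + 440*l)
r = 5814 (r = (8² + 11*43 + 11*8 + 43*8)*6 = (64 + 473 + 88 + 344)*6 = 969*6 = 5814)
r/a(58, -100) = 5814/(-240*58 + 440*(-100)) = 5814/(-13920 - 44000) = 5814/(-57920) = 5814*(-1/57920) = -2907/28960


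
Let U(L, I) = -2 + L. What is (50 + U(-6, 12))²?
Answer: 1764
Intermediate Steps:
(50 + U(-6, 12))² = (50 + (-2 - 6))² = (50 - 8)² = 42² = 1764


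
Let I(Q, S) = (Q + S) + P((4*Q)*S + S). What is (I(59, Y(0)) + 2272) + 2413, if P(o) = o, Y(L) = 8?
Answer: 6648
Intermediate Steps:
I(Q, S) = Q + 2*S + 4*Q*S (I(Q, S) = (Q + S) + ((4*Q)*S + S) = (Q + S) + (4*Q*S + S) = (Q + S) + (S + 4*Q*S) = Q + 2*S + 4*Q*S)
(I(59, Y(0)) + 2272) + 2413 = ((59 + 8 + 8*(1 + 4*59)) + 2272) + 2413 = ((59 + 8 + 8*(1 + 236)) + 2272) + 2413 = ((59 + 8 + 8*237) + 2272) + 2413 = ((59 + 8 + 1896) + 2272) + 2413 = (1963 + 2272) + 2413 = 4235 + 2413 = 6648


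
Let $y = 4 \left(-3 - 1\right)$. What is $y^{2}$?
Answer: $256$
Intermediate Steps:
$y = -16$ ($y = 4 \left(-4\right) = -16$)
$y^{2} = \left(-16\right)^{2} = 256$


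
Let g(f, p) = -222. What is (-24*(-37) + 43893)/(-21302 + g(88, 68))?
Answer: -44781/21524 ≈ -2.0805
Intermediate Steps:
(-24*(-37) + 43893)/(-21302 + g(88, 68)) = (-24*(-37) + 43893)/(-21302 - 222) = (888 + 43893)/(-21524) = 44781*(-1/21524) = -44781/21524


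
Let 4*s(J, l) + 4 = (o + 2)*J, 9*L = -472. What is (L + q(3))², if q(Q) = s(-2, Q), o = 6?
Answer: 267289/81 ≈ 3299.9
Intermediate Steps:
L = -472/9 (L = (⅑)*(-472) = -472/9 ≈ -52.444)
s(J, l) = -1 + 2*J (s(J, l) = -1 + ((6 + 2)*J)/4 = -1 + (8*J)/4 = -1 + 2*J)
q(Q) = -5 (q(Q) = -1 + 2*(-2) = -1 - 4 = -5)
(L + q(3))² = (-472/9 - 5)² = (-517/9)² = 267289/81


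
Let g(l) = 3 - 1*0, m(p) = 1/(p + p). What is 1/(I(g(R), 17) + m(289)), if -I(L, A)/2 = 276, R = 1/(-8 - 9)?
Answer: -578/319055 ≈ -0.0018116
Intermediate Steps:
R = -1/17 (R = 1/(-17) = -1/17 ≈ -0.058824)
m(p) = 1/(2*p)
g(l) = 3 (g(l) = 3 + 0 = 3)
I(L, A) = -552 (I(L, A) = -2*276 = -552)
1/(I(g(R), 17) + m(289)) = 1/(-552 + (1/2)/289) = 1/(-552 + (1/2)*(1/289)) = 1/(-552 + 1/578) = 1/(-319055/578) = -578/319055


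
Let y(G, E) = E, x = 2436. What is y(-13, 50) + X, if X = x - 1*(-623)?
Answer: 3109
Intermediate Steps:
X = 3059 (X = 2436 - 1*(-623) = 2436 + 623 = 3059)
y(-13, 50) + X = 50 + 3059 = 3109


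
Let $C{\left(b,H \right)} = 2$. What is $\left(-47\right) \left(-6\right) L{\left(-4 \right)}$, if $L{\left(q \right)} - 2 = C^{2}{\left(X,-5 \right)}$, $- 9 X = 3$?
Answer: $1692$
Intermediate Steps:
$X = - \frac{1}{3}$ ($X = \left(- \frac{1}{9}\right) 3 = - \frac{1}{3} \approx -0.33333$)
$L{\left(q \right)} = 6$ ($L{\left(q \right)} = 2 + 2^{2} = 2 + 4 = 6$)
$\left(-47\right) \left(-6\right) L{\left(-4 \right)} = \left(-47\right) \left(-6\right) 6 = 282 \cdot 6 = 1692$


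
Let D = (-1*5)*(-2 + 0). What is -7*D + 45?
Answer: -25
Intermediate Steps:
D = 10 (D = -5*(-2) = 10)
-7*D + 45 = -7*10 + 45 = -70 + 45 = -25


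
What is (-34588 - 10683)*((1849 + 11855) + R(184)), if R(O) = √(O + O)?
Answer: -620393784 - 181084*√23 ≈ -6.2126e+8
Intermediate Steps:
R(O) = √2*√O (R(O) = √(2*O) = √2*√O)
(-34588 - 10683)*((1849 + 11855) + R(184)) = (-34588 - 10683)*((1849 + 11855) + √2*√184) = -45271*(13704 + √2*(2*√46)) = -45271*(13704 + 4*√23) = -620393784 - 181084*√23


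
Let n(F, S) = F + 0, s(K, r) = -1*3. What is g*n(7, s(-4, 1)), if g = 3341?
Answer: 23387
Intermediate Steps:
s(K, r) = -3
n(F, S) = F
g*n(7, s(-4, 1)) = 3341*7 = 23387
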